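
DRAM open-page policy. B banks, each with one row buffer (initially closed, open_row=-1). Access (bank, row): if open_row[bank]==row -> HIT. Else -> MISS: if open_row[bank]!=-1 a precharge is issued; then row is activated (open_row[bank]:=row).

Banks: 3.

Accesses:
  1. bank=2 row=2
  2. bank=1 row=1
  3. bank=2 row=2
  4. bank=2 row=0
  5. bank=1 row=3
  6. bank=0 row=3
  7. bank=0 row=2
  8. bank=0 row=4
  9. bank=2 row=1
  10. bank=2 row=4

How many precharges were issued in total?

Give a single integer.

Acc 1: bank2 row2 -> MISS (open row2); precharges=0
Acc 2: bank1 row1 -> MISS (open row1); precharges=0
Acc 3: bank2 row2 -> HIT
Acc 4: bank2 row0 -> MISS (open row0); precharges=1
Acc 5: bank1 row3 -> MISS (open row3); precharges=2
Acc 6: bank0 row3 -> MISS (open row3); precharges=2
Acc 7: bank0 row2 -> MISS (open row2); precharges=3
Acc 8: bank0 row4 -> MISS (open row4); precharges=4
Acc 9: bank2 row1 -> MISS (open row1); precharges=5
Acc 10: bank2 row4 -> MISS (open row4); precharges=6

Answer: 6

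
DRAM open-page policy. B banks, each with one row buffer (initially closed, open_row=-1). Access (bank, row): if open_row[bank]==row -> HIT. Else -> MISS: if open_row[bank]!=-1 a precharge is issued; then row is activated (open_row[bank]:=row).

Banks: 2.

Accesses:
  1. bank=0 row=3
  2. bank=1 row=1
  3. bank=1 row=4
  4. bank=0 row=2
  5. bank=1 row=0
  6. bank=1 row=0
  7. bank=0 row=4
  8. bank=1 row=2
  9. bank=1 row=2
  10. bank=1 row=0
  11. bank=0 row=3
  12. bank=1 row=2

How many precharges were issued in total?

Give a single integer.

Answer: 8

Derivation:
Acc 1: bank0 row3 -> MISS (open row3); precharges=0
Acc 2: bank1 row1 -> MISS (open row1); precharges=0
Acc 3: bank1 row4 -> MISS (open row4); precharges=1
Acc 4: bank0 row2 -> MISS (open row2); precharges=2
Acc 5: bank1 row0 -> MISS (open row0); precharges=3
Acc 6: bank1 row0 -> HIT
Acc 7: bank0 row4 -> MISS (open row4); precharges=4
Acc 8: bank1 row2 -> MISS (open row2); precharges=5
Acc 9: bank1 row2 -> HIT
Acc 10: bank1 row0 -> MISS (open row0); precharges=6
Acc 11: bank0 row3 -> MISS (open row3); precharges=7
Acc 12: bank1 row2 -> MISS (open row2); precharges=8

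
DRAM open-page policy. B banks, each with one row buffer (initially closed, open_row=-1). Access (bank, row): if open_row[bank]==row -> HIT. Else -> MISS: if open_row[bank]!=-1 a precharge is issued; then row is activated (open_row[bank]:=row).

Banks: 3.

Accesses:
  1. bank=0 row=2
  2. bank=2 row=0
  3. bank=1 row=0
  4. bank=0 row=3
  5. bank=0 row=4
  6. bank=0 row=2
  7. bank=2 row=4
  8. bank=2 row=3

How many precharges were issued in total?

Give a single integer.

Answer: 5

Derivation:
Acc 1: bank0 row2 -> MISS (open row2); precharges=0
Acc 2: bank2 row0 -> MISS (open row0); precharges=0
Acc 3: bank1 row0 -> MISS (open row0); precharges=0
Acc 4: bank0 row3 -> MISS (open row3); precharges=1
Acc 5: bank0 row4 -> MISS (open row4); precharges=2
Acc 6: bank0 row2 -> MISS (open row2); precharges=3
Acc 7: bank2 row4 -> MISS (open row4); precharges=4
Acc 8: bank2 row3 -> MISS (open row3); precharges=5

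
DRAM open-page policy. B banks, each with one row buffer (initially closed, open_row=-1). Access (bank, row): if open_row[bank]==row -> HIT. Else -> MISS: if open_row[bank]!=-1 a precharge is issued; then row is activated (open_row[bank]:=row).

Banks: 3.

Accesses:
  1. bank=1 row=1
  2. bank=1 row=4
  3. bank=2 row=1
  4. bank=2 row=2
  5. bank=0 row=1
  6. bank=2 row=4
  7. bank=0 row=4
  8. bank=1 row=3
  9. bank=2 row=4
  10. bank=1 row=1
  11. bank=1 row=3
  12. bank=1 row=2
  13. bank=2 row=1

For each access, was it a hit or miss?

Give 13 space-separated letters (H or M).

Answer: M M M M M M M M H M M M M

Derivation:
Acc 1: bank1 row1 -> MISS (open row1); precharges=0
Acc 2: bank1 row4 -> MISS (open row4); precharges=1
Acc 3: bank2 row1 -> MISS (open row1); precharges=1
Acc 4: bank2 row2 -> MISS (open row2); precharges=2
Acc 5: bank0 row1 -> MISS (open row1); precharges=2
Acc 6: bank2 row4 -> MISS (open row4); precharges=3
Acc 7: bank0 row4 -> MISS (open row4); precharges=4
Acc 8: bank1 row3 -> MISS (open row3); precharges=5
Acc 9: bank2 row4 -> HIT
Acc 10: bank1 row1 -> MISS (open row1); precharges=6
Acc 11: bank1 row3 -> MISS (open row3); precharges=7
Acc 12: bank1 row2 -> MISS (open row2); precharges=8
Acc 13: bank2 row1 -> MISS (open row1); precharges=9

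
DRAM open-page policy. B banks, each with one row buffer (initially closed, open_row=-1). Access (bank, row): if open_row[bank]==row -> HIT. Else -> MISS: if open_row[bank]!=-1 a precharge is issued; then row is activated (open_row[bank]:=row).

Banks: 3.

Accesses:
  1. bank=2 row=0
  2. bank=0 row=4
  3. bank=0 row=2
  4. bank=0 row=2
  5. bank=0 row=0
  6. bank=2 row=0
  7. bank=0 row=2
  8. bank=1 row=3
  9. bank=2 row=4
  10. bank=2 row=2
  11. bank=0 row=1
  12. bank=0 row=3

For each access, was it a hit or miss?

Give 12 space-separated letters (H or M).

Answer: M M M H M H M M M M M M

Derivation:
Acc 1: bank2 row0 -> MISS (open row0); precharges=0
Acc 2: bank0 row4 -> MISS (open row4); precharges=0
Acc 3: bank0 row2 -> MISS (open row2); precharges=1
Acc 4: bank0 row2 -> HIT
Acc 5: bank0 row0 -> MISS (open row0); precharges=2
Acc 6: bank2 row0 -> HIT
Acc 7: bank0 row2 -> MISS (open row2); precharges=3
Acc 8: bank1 row3 -> MISS (open row3); precharges=3
Acc 9: bank2 row4 -> MISS (open row4); precharges=4
Acc 10: bank2 row2 -> MISS (open row2); precharges=5
Acc 11: bank0 row1 -> MISS (open row1); precharges=6
Acc 12: bank0 row3 -> MISS (open row3); precharges=7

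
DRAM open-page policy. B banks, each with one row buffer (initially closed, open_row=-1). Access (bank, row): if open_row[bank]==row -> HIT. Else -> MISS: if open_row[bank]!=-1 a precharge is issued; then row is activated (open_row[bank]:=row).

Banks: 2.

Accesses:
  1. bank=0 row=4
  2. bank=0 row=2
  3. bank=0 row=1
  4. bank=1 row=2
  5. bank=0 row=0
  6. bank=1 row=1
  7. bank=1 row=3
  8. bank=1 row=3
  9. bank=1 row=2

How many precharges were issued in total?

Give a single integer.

Answer: 6

Derivation:
Acc 1: bank0 row4 -> MISS (open row4); precharges=0
Acc 2: bank0 row2 -> MISS (open row2); precharges=1
Acc 3: bank0 row1 -> MISS (open row1); precharges=2
Acc 4: bank1 row2 -> MISS (open row2); precharges=2
Acc 5: bank0 row0 -> MISS (open row0); precharges=3
Acc 6: bank1 row1 -> MISS (open row1); precharges=4
Acc 7: bank1 row3 -> MISS (open row3); precharges=5
Acc 8: bank1 row3 -> HIT
Acc 9: bank1 row2 -> MISS (open row2); precharges=6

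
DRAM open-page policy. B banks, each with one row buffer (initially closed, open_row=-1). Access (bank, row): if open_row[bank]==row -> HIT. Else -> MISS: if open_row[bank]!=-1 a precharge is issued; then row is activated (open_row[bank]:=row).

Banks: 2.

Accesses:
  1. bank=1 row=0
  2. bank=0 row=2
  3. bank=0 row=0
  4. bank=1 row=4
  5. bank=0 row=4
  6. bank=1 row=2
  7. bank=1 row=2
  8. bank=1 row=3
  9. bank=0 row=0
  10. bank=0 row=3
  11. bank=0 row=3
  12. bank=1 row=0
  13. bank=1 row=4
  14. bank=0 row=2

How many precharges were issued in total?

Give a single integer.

Acc 1: bank1 row0 -> MISS (open row0); precharges=0
Acc 2: bank0 row2 -> MISS (open row2); precharges=0
Acc 3: bank0 row0 -> MISS (open row0); precharges=1
Acc 4: bank1 row4 -> MISS (open row4); precharges=2
Acc 5: bank0 row4 -> MISS (open row4); precharges=3
Acc 6: bank1 row2 -> MISS (open row2); precharges=4
Acc 7: bank1 row2 -> HIT
Acc 8: bank1 row3 -> MISS (open row3); precharges=5
Acc 9: bank0 row0 -> MISS (open row0); precharges=6
Acc 10: bank0 row3 -> MISS (open row3); precharges=7
Acc 11: bank0 row3 -> HIT
Acc 12: bank1 row0 -> MISS (open row0); precharges=8
Acc 13: bank1 row4 -> MISS (open row4); precharges=9
Acc 14: bank0 row2 -> MISS (open row2); precharges=10

Answer: 10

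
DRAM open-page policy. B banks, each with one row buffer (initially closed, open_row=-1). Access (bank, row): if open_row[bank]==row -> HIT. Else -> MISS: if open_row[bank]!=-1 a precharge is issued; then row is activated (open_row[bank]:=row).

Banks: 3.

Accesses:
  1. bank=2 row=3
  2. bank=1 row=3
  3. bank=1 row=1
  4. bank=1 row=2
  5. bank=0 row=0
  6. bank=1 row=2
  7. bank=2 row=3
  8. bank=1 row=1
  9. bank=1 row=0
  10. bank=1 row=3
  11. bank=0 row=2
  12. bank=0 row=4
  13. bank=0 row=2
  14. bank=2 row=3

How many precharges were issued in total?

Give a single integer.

Acc 1: bank2 row3 -> MISS (open row3); precharges=0
Acc 2: bank1 row3 -> MISS (open row3); precharges=0
Acc 3: bank1 row1 -> MISS (open row1); precharges=1
Acc 4: bank1 row2 -> MISS (open row2); precharges=2
Acc 5: bank0 row0 -> MISS (open row0); precharges=2
Acc 6: bank1 row2 -> HIT
Acc 7: bank2 row3 -> HIT
Acc 8: bank1 row1 -> MISS (open row1); precharges=3
Acc 9: bank1 row0 -> MISS (open row0); precharges=4
Acc 10: bank1 row3 -> MISS (open row3); precharges=5
Acc 11: bank0 row2 -> MISS (open row2); precharges=6
Acc 12: bank0 row4 -> MISS (open row4); precharges=7
Acc 13: bank0 row2 -> MISS (open row2); precharges=8
Acc 14: bank2 row3 -> HIT

Answer: 8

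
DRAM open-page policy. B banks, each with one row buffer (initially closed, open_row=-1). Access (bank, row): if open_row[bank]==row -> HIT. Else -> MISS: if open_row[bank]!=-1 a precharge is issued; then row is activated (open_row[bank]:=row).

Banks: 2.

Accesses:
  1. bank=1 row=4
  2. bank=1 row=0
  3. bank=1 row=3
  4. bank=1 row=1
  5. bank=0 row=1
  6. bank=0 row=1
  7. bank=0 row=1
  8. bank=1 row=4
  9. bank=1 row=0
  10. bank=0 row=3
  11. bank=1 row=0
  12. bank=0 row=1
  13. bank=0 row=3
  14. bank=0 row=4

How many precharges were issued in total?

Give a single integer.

Answer: 9

Derivation:
Acc 1: bank1 row4 -> MISS (open row4); precharges=0
Acc 2: bank1 row0 -> MISS (open row0); precharges=1
Acc 3: bank1 row3 -> MISS (open row3); precharges=2
Acc 4: bank1 row1 -> MISS (open row1); precharges=3
Acc 5: bank0 row1 -> MISS (open row1); precharges=3
Acc 6: bank0 row1 -> HIT
Acc 7: bank0 row1 -> HIT
Acc 8: bank1 row4 -> MISS (open row4); precharges=4
Acc 9: bank1 row0 -> MISS (open row0); precharges=5
Acc 10: bank0 row3 -> MISS (open row3); precharges=6
Acc 11: bank1 row0 -> HIT
Acc 12: bank0 row1 -> MISS (open row1); precharges=7
Acc 13: bank0 row3 -> MISS (open row3); precharges=8
Acc 14: bank0 row4 -> MISS (open row4); precharges=9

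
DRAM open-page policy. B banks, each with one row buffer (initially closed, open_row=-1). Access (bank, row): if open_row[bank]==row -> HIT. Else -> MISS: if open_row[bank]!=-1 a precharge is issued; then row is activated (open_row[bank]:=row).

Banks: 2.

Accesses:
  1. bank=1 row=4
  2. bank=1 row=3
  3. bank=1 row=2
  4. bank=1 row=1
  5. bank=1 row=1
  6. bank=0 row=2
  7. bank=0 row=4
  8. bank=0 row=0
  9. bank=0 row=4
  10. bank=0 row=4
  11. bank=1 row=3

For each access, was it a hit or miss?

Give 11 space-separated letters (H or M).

Answer: M M M M H M M M M H M

Derivation:
Acc 1: bank1 row4 -> MISS (open row4); precharges=0
Acc 2: bank1 row3 -> MISS (open row3); precharges=1
Acc 3: bank1 row2 -> MISS (open row2); precharges=2
Acc 4: bank1 row1 -> MISS (open row1); precharges=3
Acc 5: bank1 row1 -> HIT
Acc 6: bank0 row2 -> MISS (open row2); precharges=3
Acc 7: bank0 row4 -> MISS (open row4); precharges=4
Acc 8: bank0 row0 -> MISS (open row0); precharges=5
Acc 9: bank0 row4 -> MISS (open row4); precharges=6
Acc 10: bank0 row4 -> HIT
Acc 11: bank1 row3 -> MISS (open row3); precharges=7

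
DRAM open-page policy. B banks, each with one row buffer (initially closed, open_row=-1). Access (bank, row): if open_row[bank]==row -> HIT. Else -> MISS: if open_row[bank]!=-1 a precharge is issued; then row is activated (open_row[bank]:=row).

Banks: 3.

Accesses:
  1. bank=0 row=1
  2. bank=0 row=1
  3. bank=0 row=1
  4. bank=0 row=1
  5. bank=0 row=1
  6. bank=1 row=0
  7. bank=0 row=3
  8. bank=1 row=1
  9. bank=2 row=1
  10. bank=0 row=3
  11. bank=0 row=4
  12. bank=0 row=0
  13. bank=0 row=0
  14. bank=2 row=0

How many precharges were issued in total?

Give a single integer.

Acc 1: bank0 row1 -> MISS (open row1); precharges=0
Acc 2: bank0 row1 -> HIT
Acc 3: bank0 row1 -> HIT
Acc 4: bank0 row1 -> HIT
Acc 5: bank0 row1 -> HIT
Acc 6: bank1 row0 -> MISS (open row0); precharges=0
Acc 7: bank0 row3 -> MISS (open row3); precharges=1
Acc 8: bank1 row1 -> MISS (open row1); precharges=2
Acc 9: bank2 row1 -> MISS (open row1); precharges=2
Acc 10: bank0 row3 -> HIT
Acc 11: bank0 row4 -> MISS (open row4); precharges=3
Acc 12: bank0 row0 -> MISS (open row0); precharges=4
Acc 13: bank0 row0 -> HIT
Acc 14: bank2 row0 -> MISS (open row0); precharges=5

Answer: 5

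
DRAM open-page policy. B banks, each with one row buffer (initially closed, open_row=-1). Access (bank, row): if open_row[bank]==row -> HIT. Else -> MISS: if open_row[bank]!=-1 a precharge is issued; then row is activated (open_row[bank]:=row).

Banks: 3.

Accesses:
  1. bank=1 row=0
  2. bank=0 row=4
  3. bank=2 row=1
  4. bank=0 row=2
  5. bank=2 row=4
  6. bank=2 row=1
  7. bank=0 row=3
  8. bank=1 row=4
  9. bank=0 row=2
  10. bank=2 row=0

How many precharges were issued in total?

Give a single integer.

Acc 1: bank1 row0 -> MISS (open row0); precharges=0
Acc 2: bank0 row4 -> MISS (open row4); precharges=0
Acc 3: bank2 row1 -> MISS (open row1); precharges=0
Acc 4: bank0 row2 -> MISS (open row2); precharges=1
Acc 5: bank2 row4 -> MISS (open row4); precharges=2
Acc 6: bank2 row1 -> MISS (open row1); precharges=3
Acc 7: bank0 row3 -> MISS (open row3); precharges=4
Acc 8: bank1 row4 -> MISS (open row4); precharges=5
Acc 9: bank0 row2 -> MISS (open row2); precharges=6
Acc 10: bank2 row0 -> MISS (open row0); precharges=7

Answer: 7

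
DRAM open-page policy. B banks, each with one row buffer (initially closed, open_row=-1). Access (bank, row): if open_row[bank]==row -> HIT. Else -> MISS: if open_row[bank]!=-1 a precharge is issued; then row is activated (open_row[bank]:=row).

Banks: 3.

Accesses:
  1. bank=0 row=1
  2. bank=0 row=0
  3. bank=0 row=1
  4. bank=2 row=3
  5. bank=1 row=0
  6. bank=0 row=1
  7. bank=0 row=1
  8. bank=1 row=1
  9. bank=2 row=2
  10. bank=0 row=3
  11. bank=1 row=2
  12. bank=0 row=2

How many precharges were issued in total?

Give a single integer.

Acc 1: bank0 row1 -> MISS (open row1); precharges=0
Acc 2: bank0 row0 -> MISS (open row0); precharges=1
Acc 3: bank0 row1 -> MISS (open row1); precharges=2
Acc 4: bank2 row3 -> MISS (open row3); precharges=2
Acc 5: bank1 row0 -> MISS (open row0); precharges=2
Acc 6: bank0 row1 -> HIT
Acc 7: bank0 row1 -> HIT
Acc 8: bank1 row1 -> MISS (open row1); precharges=3
Acc 9: bank2 row2 -> MISS (open row2); precharges=4
Acc 10: bank0 row3 -> MISS (open row3); precharges=5
Acc 11: bank1 row2 -> MISS (open row2); precharges=6
Acc 12: bank0 row2 -> MISS (open row2); precharges=7

Answer: 7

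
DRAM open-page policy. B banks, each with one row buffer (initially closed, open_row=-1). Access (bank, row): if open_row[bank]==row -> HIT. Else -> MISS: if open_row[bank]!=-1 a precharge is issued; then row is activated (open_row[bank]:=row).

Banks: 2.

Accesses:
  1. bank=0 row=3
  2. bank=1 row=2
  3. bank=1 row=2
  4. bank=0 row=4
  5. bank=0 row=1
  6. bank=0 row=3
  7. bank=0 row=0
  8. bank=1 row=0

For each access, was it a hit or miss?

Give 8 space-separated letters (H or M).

Acc 1: bank0 row3 -> MISS (open row3); precharges=0
Acc 2: bank1 row2 -> MISS (open row2); precharges=0
Acc 3: bank1 row2 -> HIT
Acc 4: bank0 row4 -> MISS (open row4); precharges=1
Acc 5: bank0 row1 -> MISS (open row1); precharges=2
Acc 6: bank0 row3 -> MISS (open row3); precharges=3
Acc 7: bank0 row0 -> MISS (open row0); precharges=4
Acc 8: bank1 row0 -> MISS (open row0); precharges=5

Answer: M M H M M M M M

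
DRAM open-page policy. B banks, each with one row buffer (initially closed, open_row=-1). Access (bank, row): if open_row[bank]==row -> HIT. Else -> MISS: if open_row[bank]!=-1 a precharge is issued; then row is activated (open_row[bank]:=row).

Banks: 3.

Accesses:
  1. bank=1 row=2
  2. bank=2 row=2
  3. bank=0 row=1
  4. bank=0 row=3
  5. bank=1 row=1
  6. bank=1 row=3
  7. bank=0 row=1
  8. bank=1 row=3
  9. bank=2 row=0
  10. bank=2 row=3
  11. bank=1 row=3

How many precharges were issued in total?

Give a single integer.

Answer: 6

Derivation:
Acc 1: bank1 row2 -> MISS (open row2); precharges=0
Acc 2: bank2 row2 -> MISS (open row2); precharges=0
Acc 3: bank0 row1 -> MISS (open row1); precharges=0
Acc 4: bank0 row3 -> MISS (open row3); precharges=1
Acc 5: bank1 row1 -> MISS (open row1); precharges=2
Acc 6: bank1 row3 -> MISS (open row3); precharges=3
Acc 7: bank0 row1 -> MISS (open row1); precharges=4
Acc 8: bank1 row3 -> HIT
Acc 9: bank2 row0 -> MISS (open row0); precharges=5
Acc 10: bank2 row3 -> MISS (open row3); precharges=6
Acc 11: bank1 row3 -> HIT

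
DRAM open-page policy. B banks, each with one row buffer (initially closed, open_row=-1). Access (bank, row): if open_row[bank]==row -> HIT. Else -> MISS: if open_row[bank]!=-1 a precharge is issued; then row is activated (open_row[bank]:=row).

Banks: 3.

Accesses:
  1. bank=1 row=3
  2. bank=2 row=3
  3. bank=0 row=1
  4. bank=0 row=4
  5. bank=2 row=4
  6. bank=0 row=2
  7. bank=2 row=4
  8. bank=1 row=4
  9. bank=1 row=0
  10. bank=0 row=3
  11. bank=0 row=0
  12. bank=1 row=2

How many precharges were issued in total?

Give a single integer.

Answer: 8

Derivation:
Acc 1: bank1 row3 -> MISS (open row3); precharges=0
Acc 2: bank2 row3 -> MISS (open row3); precharges=0
Acc 3: bank0 row1 -> MISS (open row1); precharges=0
Acc 4: bank0 row4 -> MISS (open row4); precharges=1
Acc 5: bank2 row4 -> MISS (open row4); precharges=2
Acc 6: bank0 row2 -> MISS (open row2); precharges=3
Acc 7: bank2 row4 -> HIT
Acc 8: bank1 row4 -> MISS (open row4); precharges=4
Acc 9: bank1 row0 -> MISS (open row0); precharges=5
Acc 10: bank0 row3 -> MISS (open row3); precharges=6
Acc 11: bank0 row0 -> MISS (open row0); precharges=7
Acc 12: bank1 row2 -> MISS (open row2); precharges=8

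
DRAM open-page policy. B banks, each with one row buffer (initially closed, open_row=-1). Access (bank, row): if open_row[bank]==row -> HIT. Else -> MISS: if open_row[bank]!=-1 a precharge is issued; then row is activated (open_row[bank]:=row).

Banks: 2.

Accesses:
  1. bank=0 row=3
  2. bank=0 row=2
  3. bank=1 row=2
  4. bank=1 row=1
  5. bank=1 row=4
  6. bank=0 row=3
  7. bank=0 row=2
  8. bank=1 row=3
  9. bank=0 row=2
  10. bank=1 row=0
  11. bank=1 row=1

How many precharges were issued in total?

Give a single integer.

Acc 1: bank0 row3 -> MISS (open row3); precharges=0
Acc 2: bank0 row2 -> MISS (open row2); precharges=1
Acc 3: bank1 row2 -> MISS (open row2); precharges=1
Acc 4: bank1 row1 -> MISS (open row1); precharges=2
Acc 5: bank1 row4 -> MISS (open row4); precharges=3
Acc 6: bank0 row3 -> MISS (open row3); precharges=4
Acc 7: bank0 row2 -> MISS (open row2); precharges=5
Acc 8: bank1 row3 -> MISS (open row3); precharges=6
Acc 9: bank0 row2 -> HIT
Acc 10: bank1 row0 -> MISS (open row0); precharges=7
Acc 11: bank1 row1 -> MISS (open row1); precharges=8

Answer: 8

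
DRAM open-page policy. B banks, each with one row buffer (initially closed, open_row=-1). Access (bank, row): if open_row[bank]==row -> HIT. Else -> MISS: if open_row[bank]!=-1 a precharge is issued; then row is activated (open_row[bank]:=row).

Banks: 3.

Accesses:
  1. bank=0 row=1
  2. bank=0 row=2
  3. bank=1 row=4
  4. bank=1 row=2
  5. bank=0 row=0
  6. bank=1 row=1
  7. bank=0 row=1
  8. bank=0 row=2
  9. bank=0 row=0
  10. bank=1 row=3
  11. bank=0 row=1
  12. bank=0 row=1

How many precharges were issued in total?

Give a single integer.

Acc 1: bank0 row1 -> MISS (open row1); precharges=0
Acc 2: bank0 row2 -> MISS (open row2); precharges=1
Acc 3: bank1 row4 -> MISS (open row4); precharges=1
Acc 4: bank1 row2 -> MISS (open row2); precharges=2
Acc 5: bank0 row0 -> MISS (open row0); precharges=3
Acc 6: bank1 row1 -> MISS (open row1); precharges=4
Acc 7: bank0 row1 -> MISS (open row1); precharges=5
Acc 8: bank0 row2 -> MISS (open row2); precharges=6
Acc 9: bank0 row0 -> MISS (open row0); precharges=7
Acc 10: bank1 row3 -> MISS (open row3); precharges=8
Acc 11: bank0 row1 -> MISS (open row1); precharges=9
Acc 12: bank0 row1 -> HIT

Answer: 9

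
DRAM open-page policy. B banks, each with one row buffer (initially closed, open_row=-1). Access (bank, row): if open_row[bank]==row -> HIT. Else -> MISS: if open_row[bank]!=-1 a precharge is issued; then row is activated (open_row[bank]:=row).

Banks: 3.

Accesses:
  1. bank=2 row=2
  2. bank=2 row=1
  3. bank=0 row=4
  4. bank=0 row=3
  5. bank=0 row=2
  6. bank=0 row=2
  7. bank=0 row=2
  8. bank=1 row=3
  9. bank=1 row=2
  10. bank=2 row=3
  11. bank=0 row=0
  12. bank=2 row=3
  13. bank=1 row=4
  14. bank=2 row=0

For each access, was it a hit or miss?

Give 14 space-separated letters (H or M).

Acc 1: bank2 row2 -> MISS (open row2); precharges=0
Acc 2: bank2 row1 -> MISS (open row1); precharges=1
Acc 3: bank0 row4 -> MISS (open row4); precharges=1
Acc 4: bank0 row3 -> MISS (open row3); precharges=2
Acc 5: bank0 row2 -> MISS (open row2); precharges=3
Acc 6: bank0 row2 -> HIT
Acc 7: bank0 row2 -> HIT
Acc 8: bank1 row3 -> MISS (open row3); precharges=3
Acc 9: bank1 row2 -> MISS (open row2); precharges=4
Acc 10: bank2 row3 -> MISS (open row3); precharges=5
Acc 11: bank0 row0 -> MISS (open row0); precharges=6
Acc 12: bank2 row3 -> HIT
Acc 13: bank1 row4 -> MISS (open row4); precharges=7
Acc 14: bank2 row0 -> MISS (open row0); precharges=8

Answer: M M M M M H H M M M M H M M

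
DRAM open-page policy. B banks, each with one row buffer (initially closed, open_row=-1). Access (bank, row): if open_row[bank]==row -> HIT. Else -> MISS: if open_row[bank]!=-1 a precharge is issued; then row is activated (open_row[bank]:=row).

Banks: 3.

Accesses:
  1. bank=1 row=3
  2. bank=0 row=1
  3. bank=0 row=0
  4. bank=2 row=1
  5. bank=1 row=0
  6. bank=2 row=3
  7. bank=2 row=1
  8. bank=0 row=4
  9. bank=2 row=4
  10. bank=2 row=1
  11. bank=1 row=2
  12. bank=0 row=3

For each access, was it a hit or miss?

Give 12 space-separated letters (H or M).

Answer: M M M M M M M M M M M M

Derivation:
Acc 1: bank1 row3 -> MISS (open row3); precharges=0
Acc 2: bank0 row1 -> MISS (open row1); precharges=0
Acc 3: bank0 row0 -> MISS (open row0); precharges=1
Acc 4: bank2 row1 -> MISS (open row1); precharges=1
Acc 5: bank1 row0 -> MISS (open row0); precharges=2
Acc 6: bank2 row3 -> MISS (open row3); precharges=3
Acc 7: bank2 row1 -> MISS (open row1); precharges=4
Acc 8: bank0 row4 -> MISS (open row4); precharges=5
Acc 9: bank2 row4 -> MISS (open row4); precharges=6
Acc 10: bank2 row1 -> MISS (open row1); precharges=7
Acc 11: bank1 row2 -> MISS (open row2); precharges=8
Acc 12: bank0 row3 -> MISS (open row3); precharges=9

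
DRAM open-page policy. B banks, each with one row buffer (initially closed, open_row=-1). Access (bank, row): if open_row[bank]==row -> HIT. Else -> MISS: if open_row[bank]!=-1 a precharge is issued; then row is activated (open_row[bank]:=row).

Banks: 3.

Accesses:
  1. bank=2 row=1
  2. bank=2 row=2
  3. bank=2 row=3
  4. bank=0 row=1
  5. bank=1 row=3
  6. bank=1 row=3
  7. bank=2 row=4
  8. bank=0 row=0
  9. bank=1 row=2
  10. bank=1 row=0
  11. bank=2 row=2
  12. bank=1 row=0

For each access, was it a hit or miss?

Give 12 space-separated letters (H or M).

Acc 1: bank2 row1 -> MISS (open row1); precharges=0
Acc 2: bank2 row2 -> MISS (open row2); precharges=1
Acc 3: bank2 row3 -> MISS (open row3); precharges=2
Acc 4: bank0 row1 -> MISS (open row1); precharges=2
Acc 5: bank1 row3 -> MISS (open row3); precharges=2
Acc 6: bank1 row3 -> HIT
Acc 7: bank2 row4 -> MISS (open row4); precharges=3
Acc 8: bank0 row0 -> MISS (open row0); precharges=4
Acc 9: bank1 row2 -> MISS (open row2); precharges=5
Acc 10: bank1 row0 -> MISS (open row0); precharges=6
Acc 11: bank2 row2 -> MISS (open row2); precharges=7
Acc 12: bank1 row0 -> HIT

Answer: M M M M M H M M M M M H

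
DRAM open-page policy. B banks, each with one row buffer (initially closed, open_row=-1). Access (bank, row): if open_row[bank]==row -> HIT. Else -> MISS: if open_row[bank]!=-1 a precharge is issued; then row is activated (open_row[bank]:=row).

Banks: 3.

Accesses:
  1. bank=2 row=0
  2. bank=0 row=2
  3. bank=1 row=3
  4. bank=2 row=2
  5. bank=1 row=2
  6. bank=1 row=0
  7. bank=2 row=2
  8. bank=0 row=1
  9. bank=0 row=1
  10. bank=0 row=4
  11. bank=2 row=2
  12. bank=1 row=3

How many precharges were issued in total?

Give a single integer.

Answer: 6

Derivation:
Acc 1: bank2 row0 -> MISS (open row0); precharges=0
Acc 2: bank0 row2 -> MISS (open row2); precharges=0
Acc 3: bank1 row3 -> MISS (open row3); precharges=0
Acc 4: bank2 row2 -> MISS (open row2); precharges=1
Acc 5: bank1 row2 -> MISS (open row2); precharges=2
Acc 6: bank1 row0 -> MISS (open row0); precharges=3
Acc 7: bank2 row2 -> HIT
Acc 8: bank0 row1 -> MISS (open row1); precharges=4
Acc 9: bank0 row1 -> HIT
Acc 10: bank0 row4 -> MISS (open row4); precharges=5
Acc 11: bank2 row2 -> HIT
Acc 12: bank1 row3 -> MISS (open row3); precharges=6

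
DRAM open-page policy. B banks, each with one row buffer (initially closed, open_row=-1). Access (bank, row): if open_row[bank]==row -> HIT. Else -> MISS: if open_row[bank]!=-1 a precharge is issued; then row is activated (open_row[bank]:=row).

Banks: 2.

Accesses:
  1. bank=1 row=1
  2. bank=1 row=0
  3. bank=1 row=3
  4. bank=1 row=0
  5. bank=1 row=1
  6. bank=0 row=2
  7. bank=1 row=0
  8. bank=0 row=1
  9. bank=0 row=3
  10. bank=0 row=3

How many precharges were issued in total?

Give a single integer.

Acc 1: bank1 row1 -> MISS (open row1); precharges=0
Acc 2: bank1 row0 -> MISS (open row0); precharges=1
Acc 3: bank1 row3 -> MISS (open row3); precharges=2
Acc 4: bank1 row0 -> MISS (open row0); precharges=3
Acc 5: bank1 row1 -> MISS (open row1); precharges=4
Acc 6: bank0 row2 -> MISS (open row2); precharges=4
Acc 7: bank1 row0 -> MISS (open row0); precharges=5
Acc 8: bank0 row1 -> MISS (open row1); precharges=6
Acc 9: bank0 row3 -> MISS (open row3); precharges=7
Acc 10: bank0 row3 -> HIT

Answer: 7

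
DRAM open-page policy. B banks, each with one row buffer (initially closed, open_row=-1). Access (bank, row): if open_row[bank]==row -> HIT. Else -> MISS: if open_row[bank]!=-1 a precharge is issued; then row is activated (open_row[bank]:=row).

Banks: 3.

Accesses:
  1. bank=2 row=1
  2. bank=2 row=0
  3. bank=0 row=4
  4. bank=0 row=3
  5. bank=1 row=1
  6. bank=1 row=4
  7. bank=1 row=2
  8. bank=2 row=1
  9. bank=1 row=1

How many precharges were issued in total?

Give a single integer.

Answer: 6

Derivation:
Acc 1: bank2 row1 -> MISS (open row1); precharges=0
Acc 2: bank2 row0 -> MISS (open row0); precharges=1
Acc 3: bank0 row4 -> MISS (open row4); precharges=1
Acc 4: bank0 row3 -> MISS (open row3); precharges=2
Acc 5: bank1 row1 -> MISS (open row1); precharges=2
Acc 6: bank1 row4 -> MISS (open row4); precharges=3
Acc 7: bank1 row2 -> MISS (open row2); precharges=4
Acc 8: bank2 row1 -> MISS (open row1); precharges=5
Acc 9: bank1 row1 -> MISS (open row1); precharges=6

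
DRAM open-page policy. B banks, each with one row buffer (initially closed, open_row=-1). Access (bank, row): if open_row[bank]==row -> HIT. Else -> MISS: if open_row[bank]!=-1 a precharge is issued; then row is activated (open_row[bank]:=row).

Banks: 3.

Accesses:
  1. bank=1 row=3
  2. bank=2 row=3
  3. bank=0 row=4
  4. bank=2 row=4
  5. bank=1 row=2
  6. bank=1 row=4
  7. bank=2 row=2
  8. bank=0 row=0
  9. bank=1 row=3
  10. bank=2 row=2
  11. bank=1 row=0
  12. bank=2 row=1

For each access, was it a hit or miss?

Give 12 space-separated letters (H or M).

Acc 1: bank1 row3 -> MISS (open row3); precharges=0
Acc 2: bank2 row3 -> MISS (open row3); precharges=0
Acc 3: bank0 row4 -> MISS (open row4); precharges=0
Acc 4: bank2 row4 -> MISS (open row4); precharges=1
Acc 5: bank1 row2 -> MISS (open row2); precharges=2
Acc 6: bank1 row4 -> MISS (open row4); precharges=3
Acc 7: bank2 row2 -> MISS (open row2); precharges=4
Acc 8: bank0 row0 -> MISS (open row0); precharges=5
Acc 9: bank1 row3 -> MISS (open row3); precharges=6
Acc 10: bank2 row2 -> HIT
Acc 11: bank1 row0 -> MISS (open row0); precharges=7
Acc 12: bank2 row1 -> MISS (open row1); precharges=8

Answer: M M M M M M M M M H M M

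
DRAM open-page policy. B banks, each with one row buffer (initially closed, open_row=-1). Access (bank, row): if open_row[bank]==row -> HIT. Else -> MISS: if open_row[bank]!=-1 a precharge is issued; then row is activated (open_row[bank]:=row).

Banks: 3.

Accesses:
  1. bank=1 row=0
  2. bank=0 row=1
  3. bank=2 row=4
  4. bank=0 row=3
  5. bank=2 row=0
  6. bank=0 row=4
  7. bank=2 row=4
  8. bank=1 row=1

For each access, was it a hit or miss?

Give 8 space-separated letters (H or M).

Acc 1: bank1 row0 -> MISS (open row0); precharges=0
Acc 2: bank0 row1 -> MISS (open row1); precharges=0
Acc 3: bank2 row4 -> MISS (open row4); precharges=0
Acc 4: bank0 row3 -> MISS (open row3); precharges=1
Acc 5: bank2 row0 -> MISS (open row0); precharges=2
Acc 6: bank0 row4 -> MISS (open row4); precharges=3
Acc 7: bank2 row4 -> MISS (open row4); precharges=4
Acc 8: bank1 row1 -> MISS (open row1); precharges=5

Answer: M M M M M M M M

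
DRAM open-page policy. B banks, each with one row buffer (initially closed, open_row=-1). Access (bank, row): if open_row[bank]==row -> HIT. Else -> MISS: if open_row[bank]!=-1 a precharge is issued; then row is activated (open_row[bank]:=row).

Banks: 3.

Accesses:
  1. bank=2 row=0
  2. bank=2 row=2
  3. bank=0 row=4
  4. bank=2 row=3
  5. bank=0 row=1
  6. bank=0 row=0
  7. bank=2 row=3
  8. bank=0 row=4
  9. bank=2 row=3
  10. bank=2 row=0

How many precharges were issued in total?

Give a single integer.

Answer: 6

Derivation:
Acc 1: bank2 row0 -> MISS (open row0); precharges=0
Acc 2: bank2 row2 -> MISS (open row2); precharges=1
Acc 3: bank0 row4 -> MISS (open row4); precharges=1
Acc 4: bank2 row3 -> MISS (open row3); precharges=2
Acc 5: bank0 row1 -> MISS (open row1); precharges=3
Acc 6: bank0 row0 -> MISS (open row0); precharges=4
Acc 7: bank2 row3 -> HIT
Acc 8: bank0 row4 -> MISS (open row4); precharges=5
Acc 9: bank2 row3 -> HIT
Acc 10: bank2 row0 -> MISS (open row0); precharges=6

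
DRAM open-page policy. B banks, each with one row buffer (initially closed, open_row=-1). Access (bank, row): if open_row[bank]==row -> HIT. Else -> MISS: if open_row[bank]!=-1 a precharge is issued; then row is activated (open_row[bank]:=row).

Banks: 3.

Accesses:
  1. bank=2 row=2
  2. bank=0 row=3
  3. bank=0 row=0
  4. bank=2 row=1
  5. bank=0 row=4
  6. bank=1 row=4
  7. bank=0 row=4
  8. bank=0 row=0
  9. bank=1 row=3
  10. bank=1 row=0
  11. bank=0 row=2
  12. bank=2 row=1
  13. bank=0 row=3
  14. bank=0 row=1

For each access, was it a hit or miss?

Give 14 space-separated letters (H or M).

Acc 1: bank2 row2 -> MISS (open row2); precharges=0
Acc 2: bank0 row3 -> MISS (open row3); precharges=0
Acc 3: bank0 row0 -> MISS (open row0); precharges=1
Acc 4: bank2 row1 -> MISS (open row1); precharges=2
Acc 5: bank0 row4 -> MISS (open row4); precharges=3
Acc 6: bank1 row4 -> MISS (open row4); precharges=3
Acc 7: bank0 row4 -> HIT
Acc 8: bank0 row0 -> MISS (open row0); precharges=4
Acc 9: bank1 row3 -> MISS (open row3); precharges=5
Acc 10: bank1 row0 -> MISS (open row0); precharges=6
Acc 11: bank0 row2 -> MISS (open row2); precharges=7
Acc 12: bank2 row1 -> HIT
Acc 13: bank0 row3 -> MISS (open row3); precharges=8
Acc 14: bank0 row1 -> MISS (open row1); precharges=9

Answer: M M M M M M H M M M M H M M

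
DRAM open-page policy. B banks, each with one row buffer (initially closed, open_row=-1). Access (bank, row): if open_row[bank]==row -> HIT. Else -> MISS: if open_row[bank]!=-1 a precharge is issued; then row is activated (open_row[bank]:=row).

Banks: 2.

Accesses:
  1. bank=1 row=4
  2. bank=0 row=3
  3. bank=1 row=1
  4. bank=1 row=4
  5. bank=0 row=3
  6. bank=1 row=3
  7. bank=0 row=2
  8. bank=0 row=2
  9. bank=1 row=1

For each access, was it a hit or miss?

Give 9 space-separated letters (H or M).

Acc 1: bank1 row4 -> MISS (open row4); precharges=0
Acc 2: bank0 row3 -> MISS (open row3); precharges=0
Acc 3: bank1 row1 -> MISS (open row1); precharges=1
Acc 4: bank1 row4 -> MISS (open row4); precharges=2
Acc 5: bank0 row3 -> HIT
Acc 6: bank1 row3 -> MISS (open row3); precharges=3
Acc 7: bank0 row2 -> MISS (open row2); precharges=4
Acc 8: bank0 row2 -> HIT
Acc 9: bank1 row1 -> MISS (open row1); precharges=5

Answer: M M M M H M M H M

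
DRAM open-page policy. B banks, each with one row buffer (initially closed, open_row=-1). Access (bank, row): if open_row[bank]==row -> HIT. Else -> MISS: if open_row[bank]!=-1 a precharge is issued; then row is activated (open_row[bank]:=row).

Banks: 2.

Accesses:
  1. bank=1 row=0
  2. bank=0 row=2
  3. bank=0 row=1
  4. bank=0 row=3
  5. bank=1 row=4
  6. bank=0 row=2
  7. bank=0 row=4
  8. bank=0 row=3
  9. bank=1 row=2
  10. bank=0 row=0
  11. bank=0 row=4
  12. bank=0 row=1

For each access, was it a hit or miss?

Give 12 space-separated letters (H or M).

Acc 1: bank1 row0 -> MISS (open row0); precharges=0
Acc 2: bank0 row2 -> MISS (open row2); precharges=0
Acc 3: bank0 row1 -> MISS (open row1); precharges=1
Acc 4: bank0 row3 -> MISS (open row3); precharges=2
Acc 5: bank1 row4 -> MISS (open row4); precharges=3
Acc 6: bank0 row2 -> MISS (open row2); precharges=4
Acc 7: bank0 row4 -> MISS (open row4); precharges=5
Acc 8: bank0 row3 -> MISS (open row3); precharges=6
Acc 9: bank1 row2 -> MISS (open row2); precharges=7
Acc 10: bank0 row0 -> MISS (open row0); precharges=8
Acc 11: bank0 row4 -> MISS (open row4); precharges=9
Acc 12: bank0 row1 -> MISS (open row1); precharges=10

Answer: M M M M M M M M M M M M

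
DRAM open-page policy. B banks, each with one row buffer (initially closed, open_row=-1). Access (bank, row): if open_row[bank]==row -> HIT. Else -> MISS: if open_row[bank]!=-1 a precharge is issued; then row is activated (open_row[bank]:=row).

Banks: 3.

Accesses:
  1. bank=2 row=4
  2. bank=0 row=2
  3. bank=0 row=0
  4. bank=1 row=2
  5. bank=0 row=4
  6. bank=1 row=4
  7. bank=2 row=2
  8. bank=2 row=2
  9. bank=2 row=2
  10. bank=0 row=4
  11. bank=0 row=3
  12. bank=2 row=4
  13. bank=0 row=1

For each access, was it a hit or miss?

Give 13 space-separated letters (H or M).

Answer: M M M M M M M H H H M M M

Derivation:
Acc 1: bank2 row4 -> MISS (open row4); precharges=0
Acc 2: bank0 row2 -> MISS (open row2); precharges=0
Acc 3: bank0 row0 -> MISS (open row0); precharges=1
Acc 4: bank1 row2 -> MISS (open row2); precharges=1
Acc 5: bank0 row4 -> MISS (open row4); precharges=2
Acc 6: bank1 row4 -> MISS (open row4); precharges=3
Acc 7: bank2 row2 -> MISS (open row2); precharges=4
Acc 8: bank2 row2 -> HIT
Acc 9: bank2 row2 -> HIT
Acc 10: bank0 row4 -> HIT
Acc 11: bank0 row3 -> MISS (open row3); precharges=5
Acc 12: bank2 row4 -> MISS (open row4); precharges=6
Acc 13: bank0 row1 -> MISS (open row1); precharges=7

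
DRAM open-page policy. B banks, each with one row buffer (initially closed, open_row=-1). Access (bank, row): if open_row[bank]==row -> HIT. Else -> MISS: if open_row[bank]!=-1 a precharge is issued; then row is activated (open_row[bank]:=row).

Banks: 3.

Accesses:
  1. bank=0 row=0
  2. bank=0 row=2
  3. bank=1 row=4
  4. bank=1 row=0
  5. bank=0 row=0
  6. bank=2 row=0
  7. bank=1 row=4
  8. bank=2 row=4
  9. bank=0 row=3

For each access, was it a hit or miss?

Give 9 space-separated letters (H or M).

Answer: M M M M M M M M M

Derivation:
Acc 1: bank0 row0 -> MISS (open row0); precharges=0
Acc 2: bank0 row2 -> MISS (open row2); precharges=1
Acc 3: bank1 row4 -> MISS (open row4); precharges=1
Acc 4: bank1 row0 -> MISS (open row0); precharges=2
Acc 5: bank0 row0 -> MISS (open row0); precharges=3
Acc 6: bank2 row0 -> MISS (open row0); precharges=3
Acc 7: bank1 row4 -> MISS (open row4); precharges=4
Acc 8: bank2 row4 -> MISS (open row4); precharges=5
Acc 9: bank0 row3 -> MISS (open row3); precharges=6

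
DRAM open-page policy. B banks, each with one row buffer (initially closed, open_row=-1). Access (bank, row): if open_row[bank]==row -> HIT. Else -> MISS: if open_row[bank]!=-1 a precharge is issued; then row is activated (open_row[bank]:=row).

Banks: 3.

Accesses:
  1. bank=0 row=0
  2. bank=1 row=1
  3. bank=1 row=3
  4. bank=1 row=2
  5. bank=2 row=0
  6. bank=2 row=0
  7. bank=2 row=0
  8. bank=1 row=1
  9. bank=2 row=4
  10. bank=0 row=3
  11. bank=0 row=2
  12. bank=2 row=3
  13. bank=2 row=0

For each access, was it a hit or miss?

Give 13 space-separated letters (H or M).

Answer: M M M M M H H M M M M M M

Derivation:
Acc 1: bank0 row0 -> MISS (open row0); precharges=0
Acc 2: bank1 row1 -> MISS (open row1); precharges=0
Acc 3: bank1 row3 -> MISS (open row3); precharges=1
Acc 4: bank1 row2 -> MISS (open row2); precharges=2
Acc 5: bank2 row0 -> MISS (open row0); precharges=2
Acc 6: bank2 row0 -> HIT
Acc 7: bank2 row0 -> HIT
Acc 8: bank1 row1 -> MISS (open row1); precharges=3
Acc 9: bank2 row4 -> MISS (open row4); precharges=4
Acc 10: bank0 row3 -> MISS (open row3); precharges=5
Acc 11: bank0 row2 -> MISS (open row2); precharges=6
Acc 12: bank2 row3 -> MISS (open row3); precharges=7
Acc 13: bank2 row0 -> MISS (open row0); precharges=8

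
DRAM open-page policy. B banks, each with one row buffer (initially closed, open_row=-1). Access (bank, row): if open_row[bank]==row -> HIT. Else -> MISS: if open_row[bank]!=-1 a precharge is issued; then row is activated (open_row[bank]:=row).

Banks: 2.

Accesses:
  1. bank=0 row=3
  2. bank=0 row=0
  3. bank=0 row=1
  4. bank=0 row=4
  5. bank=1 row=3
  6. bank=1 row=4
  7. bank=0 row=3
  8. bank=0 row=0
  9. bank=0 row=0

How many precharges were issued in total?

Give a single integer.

Acc 1: bank0 row3 -> MISS (open row3); precharges=0
Acc 2: bank0 row0 -> MISS (open row0); precharges=1
Acc 3: bank0 row1 -> MISS (open row1); precharges=2
Acc 4: bank0 row4 -> MISS (open row4); precharges=3
Acc 5: bank1 row3 -> MISS (open row3); precharges=3
Acc 6: bank1 row4 -> MISS (open row4); precharges=4
Acc 7: bank0 row3 -> MISS (open row3); precharges=5
Acc 8: bank0 row0 -> MISS (open row0); precharges=6
Acc 9: bank0 row0 -> HIT

Answer: 6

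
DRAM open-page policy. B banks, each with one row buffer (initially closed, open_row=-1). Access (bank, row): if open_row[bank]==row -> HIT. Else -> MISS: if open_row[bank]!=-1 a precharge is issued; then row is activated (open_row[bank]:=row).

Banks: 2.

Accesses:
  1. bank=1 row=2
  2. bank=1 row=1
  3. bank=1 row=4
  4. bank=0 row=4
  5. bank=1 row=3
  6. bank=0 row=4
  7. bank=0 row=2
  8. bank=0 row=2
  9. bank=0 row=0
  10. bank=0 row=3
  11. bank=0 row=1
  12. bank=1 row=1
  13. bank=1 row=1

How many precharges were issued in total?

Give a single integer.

Answer: 8

Derivation:
Acc 1: bank1 row2 -> MISS (open row2); precharges=0
Acc 2: bank1 row1 -> MISS (open row1); precharges=1
Acc 3: bank1 row4 -> MISS (open row4); precharges=2
Acc 4: bank0 row4 -> MISS (open row4); precharges=2
Acc 5: bank1 row3 -> MISS (open row3); precharges=3
Acc 6: bank0 row4 -> HIT
Acc 7: bank0 row2 -> MISS (open row2); precharges=4
Acc 8: bank0 row2 -> HIT
Acc 9: bank0 row0 -> MISS (open row0); precharges=5
Acc 10: bank0 row3 -> MISS (open row3); precharges=6
Acc 11: bank0 row1 -> MISS (open row1); precharges=7
Acc 12: bank1 row1 -> MISS (open row1); precharges=8
Acc 13: bank1 row1 -> HIT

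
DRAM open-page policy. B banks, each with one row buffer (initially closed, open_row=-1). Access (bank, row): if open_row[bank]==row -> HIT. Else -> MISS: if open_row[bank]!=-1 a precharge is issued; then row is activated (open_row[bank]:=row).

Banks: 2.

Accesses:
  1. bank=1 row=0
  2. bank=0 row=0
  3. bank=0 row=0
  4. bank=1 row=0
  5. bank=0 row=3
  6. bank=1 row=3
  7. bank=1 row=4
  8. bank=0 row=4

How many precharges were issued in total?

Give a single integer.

Answer: 4

Derivation:
Acc 1: bank1 row0 -> MISS (open row0); precharges=0
Acc 2: bank0 row0 -> MISS (open row0); precharges=0
Acc 3: bank0 row0 -> HIT
Acc 4: bank1 row0 -> HIT
Acc 5: bank0 row3 -> MISS (open row3); precharges=1
Acc 6: bank1 row3 -> MISS (open row3); precharges=2
Acc 7: bank1 row4 -> MISS (open row4); precharges=3
Acc 8: bank0 row4 -> MISS (open row4); precharges=4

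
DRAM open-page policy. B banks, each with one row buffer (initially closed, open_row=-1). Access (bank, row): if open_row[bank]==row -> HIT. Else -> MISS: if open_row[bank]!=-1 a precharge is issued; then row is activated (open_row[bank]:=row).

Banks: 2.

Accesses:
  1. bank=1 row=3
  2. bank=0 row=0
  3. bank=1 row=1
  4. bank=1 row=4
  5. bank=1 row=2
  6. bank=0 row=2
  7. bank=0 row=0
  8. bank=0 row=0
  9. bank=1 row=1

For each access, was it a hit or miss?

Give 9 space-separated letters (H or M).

Answer: M M M M M M M H M

Derivation:
Acc 1: bank1 row3 -> MISS (open row3); precharges=0
Acc 2: bank0 row0 -> MISS (open row0); precharges=0
Acc 3: bank1 row1 -> MISS (open row1); precharges=1
Acc 4: bank1 row4 -> MISS (open row4); precharges=2
Acc 5: bank1 row2 -> MISS (open row2); precharges=3
Acc 6: bank0 row2 -> MISS (open row2); precharges=4
Acc 7: bank0 row0 -> MISS (open row0); precharges=5
Acc 8: bank0 row0 -> HIT
Acc 9: bank1 row1 -> MISS (open row1); precharges=6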